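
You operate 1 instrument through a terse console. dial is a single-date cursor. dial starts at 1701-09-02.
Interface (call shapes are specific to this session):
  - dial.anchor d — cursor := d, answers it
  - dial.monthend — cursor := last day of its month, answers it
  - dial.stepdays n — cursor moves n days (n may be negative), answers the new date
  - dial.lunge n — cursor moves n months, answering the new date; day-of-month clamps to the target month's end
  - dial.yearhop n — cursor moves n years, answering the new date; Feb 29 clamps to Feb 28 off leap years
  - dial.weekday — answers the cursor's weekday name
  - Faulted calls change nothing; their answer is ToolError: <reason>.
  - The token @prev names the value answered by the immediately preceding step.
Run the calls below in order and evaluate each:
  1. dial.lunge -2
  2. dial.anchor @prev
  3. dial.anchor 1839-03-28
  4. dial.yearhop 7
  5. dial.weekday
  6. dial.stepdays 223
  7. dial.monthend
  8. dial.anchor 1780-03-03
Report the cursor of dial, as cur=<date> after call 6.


;; lunge(n=-2) => 1701-07-02
;; anchor(d=@prev) => 1701-07-02
;; anchor(d=1839-03-28) => 1839-03-28
;; yearhop(n=7) => 1846-03-28
;; weekday() => Saturday
;; stepdays(n=223) => 1846-11-06
;; monthend() => 1846-11-30
;; anchor(d=1780-03-03) => 1780-03-03

Answer: cur=1846-11-06


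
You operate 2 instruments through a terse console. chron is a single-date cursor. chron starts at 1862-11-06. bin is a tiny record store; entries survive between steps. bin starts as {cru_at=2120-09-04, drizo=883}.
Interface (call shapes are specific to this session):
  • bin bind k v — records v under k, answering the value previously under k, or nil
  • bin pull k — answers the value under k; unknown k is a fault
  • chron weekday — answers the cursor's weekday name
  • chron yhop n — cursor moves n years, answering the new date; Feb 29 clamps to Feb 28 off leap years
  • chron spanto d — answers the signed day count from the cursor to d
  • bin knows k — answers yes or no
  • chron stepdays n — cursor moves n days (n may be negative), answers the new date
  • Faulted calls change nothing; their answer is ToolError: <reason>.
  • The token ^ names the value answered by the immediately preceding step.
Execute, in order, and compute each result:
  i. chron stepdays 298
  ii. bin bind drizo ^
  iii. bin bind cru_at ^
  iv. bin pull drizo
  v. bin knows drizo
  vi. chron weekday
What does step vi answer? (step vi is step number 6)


Now I run chron stepdays using n=298, and observe 1863-08-31.
I use bin bind using k=drizo, v=^, giving 883.
Then bin bind using k=cru_at, v=^, and see 2120-09-04.
I try bin pull using k=drizo, and observe 1863-08-31.
Now I run bin knows using k=drizo: yes.
Calling chron weekday, which returns Monday.

Answer: Monday


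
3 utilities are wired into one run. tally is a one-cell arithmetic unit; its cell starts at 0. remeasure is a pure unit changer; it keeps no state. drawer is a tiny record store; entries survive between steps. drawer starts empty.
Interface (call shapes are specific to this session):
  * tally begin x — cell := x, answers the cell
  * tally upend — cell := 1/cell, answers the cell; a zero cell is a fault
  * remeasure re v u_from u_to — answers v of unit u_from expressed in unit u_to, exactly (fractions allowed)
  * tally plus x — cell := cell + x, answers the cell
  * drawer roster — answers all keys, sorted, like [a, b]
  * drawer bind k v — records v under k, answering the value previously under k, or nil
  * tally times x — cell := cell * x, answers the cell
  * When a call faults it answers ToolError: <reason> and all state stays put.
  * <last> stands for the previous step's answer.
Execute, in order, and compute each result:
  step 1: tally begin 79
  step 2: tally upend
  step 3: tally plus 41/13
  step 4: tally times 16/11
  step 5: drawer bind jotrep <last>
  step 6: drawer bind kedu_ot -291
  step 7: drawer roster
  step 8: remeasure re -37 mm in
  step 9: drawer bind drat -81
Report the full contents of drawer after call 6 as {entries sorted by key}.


Calling tally begin(x='79'), yielding 79.
Next I call tally upend, and get 1/79.
I call tally plus(x='41/13'), — result: 3252/1027.
Using tally times(x='16/11'), → 52032/11297.
Then drawer bind(k='jotrep', v='<last>'), yielding nil.
Invoking drawer bind(k='kedu_ot', v='-291'), and get nil.
I use drawer roster: [jotrep, kedu_ot].
Invoking remeasure re(v='-37', u_from='mm', u_to='in'), and observe -185/127.
Invoking drawer bind(k='drat', v='-81'), — result: nil.

Answer: {jotrep=52032/11297, kedu_ot=-291}


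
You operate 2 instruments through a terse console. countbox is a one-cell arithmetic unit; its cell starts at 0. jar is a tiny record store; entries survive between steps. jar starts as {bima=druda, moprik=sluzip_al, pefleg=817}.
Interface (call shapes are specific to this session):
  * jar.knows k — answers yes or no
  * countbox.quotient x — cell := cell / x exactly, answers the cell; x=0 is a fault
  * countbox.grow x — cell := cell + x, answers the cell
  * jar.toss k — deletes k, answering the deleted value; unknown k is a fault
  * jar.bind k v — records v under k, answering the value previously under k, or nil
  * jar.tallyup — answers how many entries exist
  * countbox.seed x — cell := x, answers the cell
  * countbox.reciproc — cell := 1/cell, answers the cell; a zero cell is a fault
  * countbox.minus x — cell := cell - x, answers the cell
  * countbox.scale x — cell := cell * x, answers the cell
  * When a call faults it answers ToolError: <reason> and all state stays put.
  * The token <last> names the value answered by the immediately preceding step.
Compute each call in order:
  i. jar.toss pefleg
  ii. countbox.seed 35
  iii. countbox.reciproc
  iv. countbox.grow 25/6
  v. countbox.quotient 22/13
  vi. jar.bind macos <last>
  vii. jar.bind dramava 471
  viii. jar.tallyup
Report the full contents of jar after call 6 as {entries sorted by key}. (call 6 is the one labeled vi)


·→ jar.toss(pefleg)
·← 817
·→ countbox.seed(35)
·← 35
·→ countbox.reciproc()
·← 1/35
·→ countbox.grow(25/6)
·← 881/210
·→ countbox.quotient(22/13)
·← 11453/4620
·→ jar.bind(macos, <last>)
·← nil
·→ jar.bind(dramava, 471)
·← nil
·→ jar.tallyup()
·← 4

Answer: {bima=druda, macos=11453/4620, moprik=sluzip_al}


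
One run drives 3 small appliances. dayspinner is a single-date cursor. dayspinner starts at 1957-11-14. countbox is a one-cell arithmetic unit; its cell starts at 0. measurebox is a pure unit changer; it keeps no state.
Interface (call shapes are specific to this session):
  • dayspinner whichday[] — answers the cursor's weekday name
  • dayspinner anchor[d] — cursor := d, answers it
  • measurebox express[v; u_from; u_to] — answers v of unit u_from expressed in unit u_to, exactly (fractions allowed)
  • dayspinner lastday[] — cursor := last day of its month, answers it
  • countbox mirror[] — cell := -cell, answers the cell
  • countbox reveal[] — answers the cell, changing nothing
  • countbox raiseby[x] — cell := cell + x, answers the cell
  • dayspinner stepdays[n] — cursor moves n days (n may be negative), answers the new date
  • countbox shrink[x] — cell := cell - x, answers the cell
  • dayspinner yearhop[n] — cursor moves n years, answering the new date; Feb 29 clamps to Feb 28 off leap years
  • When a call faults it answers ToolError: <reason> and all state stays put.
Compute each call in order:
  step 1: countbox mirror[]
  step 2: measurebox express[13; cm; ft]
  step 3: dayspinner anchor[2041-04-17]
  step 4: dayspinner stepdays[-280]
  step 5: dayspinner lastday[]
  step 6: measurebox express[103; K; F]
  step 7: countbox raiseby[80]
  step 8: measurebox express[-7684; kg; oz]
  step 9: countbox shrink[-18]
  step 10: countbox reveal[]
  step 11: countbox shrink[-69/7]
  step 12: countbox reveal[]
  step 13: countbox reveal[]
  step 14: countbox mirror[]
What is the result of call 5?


Answer: 2040-07-31

Derivation:
Now I run countbox mirror, yielding 0.
I use measurebox express using 13, cm, ft, and get 325/762.
Calling dayspinner anchor using 2041-04-17, → 2041-04-17.
Then dayspinner stepdays using -280, and get 2040-07-11.
Invoking dayspinner lastday, and observe 2040-07-31.
I invoke measurebox express using 103, K, F, giving -27427/100.
I call countbox raiseby using 80: 80.
I call measurebox express using -7684, kg, oz, giving -12294400000000/45359237.
I try countbox shrink using -18, which returns 98.
Calling countbox reveal(), and get 98.
I invoke countbox shrink using -69/7, giving 755/7.
I use countbox reveal(), and see 755/7.
Invoking countbox reveal, and see 755/7.
Next I call countbox mirror, — result: -755/7.


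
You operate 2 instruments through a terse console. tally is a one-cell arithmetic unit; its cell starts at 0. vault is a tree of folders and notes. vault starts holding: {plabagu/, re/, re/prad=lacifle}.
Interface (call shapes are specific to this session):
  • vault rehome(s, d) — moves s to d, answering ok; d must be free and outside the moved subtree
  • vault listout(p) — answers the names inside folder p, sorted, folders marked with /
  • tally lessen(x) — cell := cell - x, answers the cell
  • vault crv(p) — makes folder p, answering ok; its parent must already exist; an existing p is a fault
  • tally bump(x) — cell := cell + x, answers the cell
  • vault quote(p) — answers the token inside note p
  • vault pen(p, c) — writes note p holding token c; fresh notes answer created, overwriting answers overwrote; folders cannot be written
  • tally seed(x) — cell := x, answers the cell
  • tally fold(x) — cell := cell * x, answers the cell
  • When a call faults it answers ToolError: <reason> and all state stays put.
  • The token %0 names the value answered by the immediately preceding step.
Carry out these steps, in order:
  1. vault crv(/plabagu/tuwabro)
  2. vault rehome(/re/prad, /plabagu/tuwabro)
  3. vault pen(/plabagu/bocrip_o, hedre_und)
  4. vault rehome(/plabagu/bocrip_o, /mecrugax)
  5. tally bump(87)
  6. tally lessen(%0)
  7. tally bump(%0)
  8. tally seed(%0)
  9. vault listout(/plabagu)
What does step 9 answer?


-- vault crv(p→/plabagu/tuwabro) -> ok
-- vault rehome(s→/re/prad, d→/plabagu/tuwabro) -> ToolError: exists
-- vault pen(p→/plabagu/bocrip_o, c→hedre_und) -> created
-- vault rehome(s→/plabagu/bocrip_o, d→/mecrugax) -> ok
-- tally bump(x→87) -> 87
-- tally lessen(x→%0) -> 0
-- tally bump(x→%0) -> 0
-- tally seed(x→%0) -> 0
-- vault listout(p→/plabagu) -> [tuwabro/]

Answer: [tuwabro/]


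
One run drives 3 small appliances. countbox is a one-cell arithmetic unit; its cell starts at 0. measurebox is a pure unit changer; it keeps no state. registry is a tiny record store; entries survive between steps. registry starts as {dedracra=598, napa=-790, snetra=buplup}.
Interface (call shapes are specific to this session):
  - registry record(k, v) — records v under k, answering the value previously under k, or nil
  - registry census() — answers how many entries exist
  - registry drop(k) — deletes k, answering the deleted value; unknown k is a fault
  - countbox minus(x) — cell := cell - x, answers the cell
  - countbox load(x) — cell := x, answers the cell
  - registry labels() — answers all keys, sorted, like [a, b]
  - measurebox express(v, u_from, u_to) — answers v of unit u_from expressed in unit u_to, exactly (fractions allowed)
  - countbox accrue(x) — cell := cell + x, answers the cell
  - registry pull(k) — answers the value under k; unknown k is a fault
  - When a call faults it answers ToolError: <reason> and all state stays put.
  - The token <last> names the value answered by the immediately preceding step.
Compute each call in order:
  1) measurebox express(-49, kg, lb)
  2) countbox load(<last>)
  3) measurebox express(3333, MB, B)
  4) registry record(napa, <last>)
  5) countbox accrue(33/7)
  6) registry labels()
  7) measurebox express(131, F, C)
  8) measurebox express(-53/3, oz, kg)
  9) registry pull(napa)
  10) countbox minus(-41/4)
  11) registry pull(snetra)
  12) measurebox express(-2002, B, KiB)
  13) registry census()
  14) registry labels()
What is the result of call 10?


Answer: -16884925671/181436948

Derivation:
> measurebox express v=-49 u_from=kg u_to=lb
[out] -700000000/6479891
> countbox load x=<last>
[out] -700000000/6479891
> measurebox express v=3333 u_from=MB u_to=B
[out] 3333000000
> registry record k=napa v=<last>
[out] -790
> countbox accrue x=33/7
[out] -4686163597/45359237
> registry labels
[out] [dedracra, napa, snetra]
> measurebox express v=131 u_from=F u_to=C
[out] 55
> measurebox express v=-53/3 u_from=oz u_to=kg
[out] -2404039561/4800000000
> registry pull k=napa
[out] 3333000000
> countbox minus x=-41/4
[out] -16884925671/181436948
> registry pull k=snetra
[out] buplup
> measurebox express v=-2002 u_from=B u_to=KiB
[out] -1001/512
> registry census
[out] 3
> registry labels
[out] [dedracra, napa, snetra]


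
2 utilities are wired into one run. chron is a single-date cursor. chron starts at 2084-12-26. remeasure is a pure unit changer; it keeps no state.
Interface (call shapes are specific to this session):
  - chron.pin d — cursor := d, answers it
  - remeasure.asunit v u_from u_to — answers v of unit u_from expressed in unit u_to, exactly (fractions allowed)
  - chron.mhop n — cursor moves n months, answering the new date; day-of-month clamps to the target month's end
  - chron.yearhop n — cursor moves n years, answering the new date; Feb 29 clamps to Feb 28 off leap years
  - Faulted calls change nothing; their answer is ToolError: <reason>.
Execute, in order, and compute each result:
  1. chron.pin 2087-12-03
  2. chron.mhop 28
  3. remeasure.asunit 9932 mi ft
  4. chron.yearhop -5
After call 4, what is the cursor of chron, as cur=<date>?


Answer: cur=2085-04-03

Derivation:
>>> chron.pin d: 2087-12-03
  2087-12-03
>>> chron.mhop n: 28
  2090-04-03
>>> remeasure.asunit v: 9932 u_from: mi u_to: ft
  52440960
>>> chron.yearhop n: -5
  2085-04-03


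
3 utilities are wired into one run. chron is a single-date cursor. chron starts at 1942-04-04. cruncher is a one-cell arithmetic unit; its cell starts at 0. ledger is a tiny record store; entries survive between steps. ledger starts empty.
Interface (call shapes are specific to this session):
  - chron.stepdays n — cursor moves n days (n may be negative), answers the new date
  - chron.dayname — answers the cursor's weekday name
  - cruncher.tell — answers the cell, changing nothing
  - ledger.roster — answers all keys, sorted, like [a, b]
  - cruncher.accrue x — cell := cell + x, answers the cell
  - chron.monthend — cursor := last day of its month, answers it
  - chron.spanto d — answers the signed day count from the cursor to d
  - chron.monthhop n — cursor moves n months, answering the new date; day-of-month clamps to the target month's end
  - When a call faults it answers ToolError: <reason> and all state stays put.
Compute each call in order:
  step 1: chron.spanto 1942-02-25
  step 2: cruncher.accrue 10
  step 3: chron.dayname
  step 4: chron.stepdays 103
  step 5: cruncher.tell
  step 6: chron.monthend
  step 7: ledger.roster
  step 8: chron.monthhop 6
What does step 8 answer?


Answer: 1943-01-31

Derivation:
# chron.spanto(d=1942-02-25) : -38
# cruncher.accrue(x=10) : 10
# chron.dayname() : Saturday
# chron.stepdays(n=103) : 1942-07-16
# cruncher.tell() : 10
# chron.monthend() : 1942-07-31
# ledger.roster() : []
# chron.monthhop(n=6) : 1943-01-31


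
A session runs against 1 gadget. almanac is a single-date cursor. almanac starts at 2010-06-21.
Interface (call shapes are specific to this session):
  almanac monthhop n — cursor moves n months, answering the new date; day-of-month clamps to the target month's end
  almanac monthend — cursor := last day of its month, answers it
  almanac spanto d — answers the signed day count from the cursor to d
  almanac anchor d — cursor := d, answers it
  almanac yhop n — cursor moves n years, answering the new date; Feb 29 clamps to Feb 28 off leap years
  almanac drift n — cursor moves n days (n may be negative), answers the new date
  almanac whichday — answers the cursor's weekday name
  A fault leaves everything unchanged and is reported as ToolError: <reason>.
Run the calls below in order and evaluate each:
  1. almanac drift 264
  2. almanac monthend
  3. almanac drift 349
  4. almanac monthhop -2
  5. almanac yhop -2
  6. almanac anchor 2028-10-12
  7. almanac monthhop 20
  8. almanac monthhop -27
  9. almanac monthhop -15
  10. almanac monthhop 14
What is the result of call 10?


Answer: 2028-02-12

Derivation:
// almanac drift(n→264) == 2011-03-12
// almanac monthend() == 2011-03-31
// almanac drift(n→349) == 2012-03-14
// almanac monthhop(n→-2) == 2012-01-14
// almanac yhop(n→-2) == 2010-01-14
// almanac anchor(d→2028-10-12) == 2028-10-12
// almanac monthhop(n→20) == 2030-06-12
// almanac monthhop(n→-27) == 2028-03-12
// almanac monthhop(n→-15) == 2026-12-12
// almanac monthhop(n→14) == 2028-02-12


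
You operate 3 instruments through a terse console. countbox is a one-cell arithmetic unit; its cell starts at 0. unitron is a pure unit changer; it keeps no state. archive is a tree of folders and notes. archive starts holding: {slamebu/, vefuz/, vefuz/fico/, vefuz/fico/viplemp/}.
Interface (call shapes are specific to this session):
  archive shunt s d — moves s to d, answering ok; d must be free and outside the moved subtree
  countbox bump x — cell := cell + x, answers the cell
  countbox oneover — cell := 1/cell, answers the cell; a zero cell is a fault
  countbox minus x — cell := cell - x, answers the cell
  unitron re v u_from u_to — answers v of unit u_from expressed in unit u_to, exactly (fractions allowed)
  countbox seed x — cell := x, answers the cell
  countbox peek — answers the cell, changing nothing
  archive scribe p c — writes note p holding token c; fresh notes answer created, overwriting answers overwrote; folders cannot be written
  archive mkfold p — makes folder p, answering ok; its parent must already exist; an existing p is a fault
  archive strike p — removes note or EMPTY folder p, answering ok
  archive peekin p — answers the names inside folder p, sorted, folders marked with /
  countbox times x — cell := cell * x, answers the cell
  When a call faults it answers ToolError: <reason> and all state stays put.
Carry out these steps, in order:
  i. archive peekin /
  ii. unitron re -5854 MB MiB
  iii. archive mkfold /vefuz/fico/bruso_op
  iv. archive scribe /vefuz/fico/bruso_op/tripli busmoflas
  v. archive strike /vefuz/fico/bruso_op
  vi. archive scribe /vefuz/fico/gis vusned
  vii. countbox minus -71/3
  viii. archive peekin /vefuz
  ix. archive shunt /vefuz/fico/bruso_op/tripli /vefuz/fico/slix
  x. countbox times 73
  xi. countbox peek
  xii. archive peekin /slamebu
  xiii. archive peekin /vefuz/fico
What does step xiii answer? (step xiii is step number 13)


==> archive peekin(p: /)
<== [slamebu/, vefuz/]
==> unitron re(v: -5854, u_from: MB, u_to: MiB)
<== -45734375/8192
==> archive mkfold(p: /vefuz/fico/bruso_op)
<== ok
==> archive scribe(p: /vefuz/fico/bruso_op/tripli, c: busmoflas)
<== created
==> archive strike(p: /vefuz/fico/bruso_op)
<== ToolError: not empty
==> archive scribe(p: /vefuz/fico/gis, c: vusned)
<== created
==> countbox minus(x: -71/3)
<== 71/3
==> archive peekin(p: /vefuz)
<== [fico/]
==> archive shunt(s: /vefuz/fico/bruso_op/tripli, d: /vefuz/fico/slix)
<== ok
==> countbox times(x: 73)
<== 5183/3
==> countbox peek()
<== 5183/3
==> archive peekin(p: /slamebu)
<== []
==> archive peekin(p: /vefuz/fico)
<== [bruso_op/, gis, slix, viplemp/]

Answer: [bruso_op/, gis, slix, viplemp/]


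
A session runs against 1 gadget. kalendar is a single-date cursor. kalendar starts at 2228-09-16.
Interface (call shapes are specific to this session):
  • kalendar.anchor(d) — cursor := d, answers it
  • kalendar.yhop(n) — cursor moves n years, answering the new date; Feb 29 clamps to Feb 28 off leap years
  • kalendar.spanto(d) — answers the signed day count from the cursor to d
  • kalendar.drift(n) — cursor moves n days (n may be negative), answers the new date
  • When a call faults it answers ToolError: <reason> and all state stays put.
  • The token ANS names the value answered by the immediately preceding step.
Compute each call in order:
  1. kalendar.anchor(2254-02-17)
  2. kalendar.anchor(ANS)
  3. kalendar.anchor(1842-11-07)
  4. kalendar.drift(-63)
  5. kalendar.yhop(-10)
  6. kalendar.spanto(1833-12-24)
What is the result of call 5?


I try anchor(d: 2254-02-17), → 2254-02-17.
I try anchor(d: ANS), — result: 2254-02-17.
Calling anchor(d: 1842-11-07), and observe 1842-11-07.
Then drift(n: -63), giving 1842-09-05.
I try yhop(n: -10), and observe 1832-09-05.
Calling spanto(d: 1833-12-24), which returns 475.

Answer: 1832-09-05


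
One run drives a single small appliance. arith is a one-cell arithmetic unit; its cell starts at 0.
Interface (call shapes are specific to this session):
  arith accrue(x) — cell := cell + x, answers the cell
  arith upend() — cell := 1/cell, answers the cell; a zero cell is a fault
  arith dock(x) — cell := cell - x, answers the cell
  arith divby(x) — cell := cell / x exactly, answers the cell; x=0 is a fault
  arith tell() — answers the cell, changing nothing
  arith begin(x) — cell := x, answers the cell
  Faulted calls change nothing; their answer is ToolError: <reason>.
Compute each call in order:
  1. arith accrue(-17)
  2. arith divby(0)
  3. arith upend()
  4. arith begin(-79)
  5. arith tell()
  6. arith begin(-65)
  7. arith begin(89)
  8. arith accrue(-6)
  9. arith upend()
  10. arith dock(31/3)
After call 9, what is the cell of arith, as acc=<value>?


Answer: acc=1/83

Derivation:
==> arith accrue(x: -17)
<== -17
==> arith divby(x: 0)
<== ToolError: division by zero
==> arith upend()
<== -1/17
==> arith begin(x: -79)
<== -79
==> arith tell()
<== -79
==> arith begin(x: -65)
<== -65
==> arith begin(x: 89)
<== 89
==> arith accrue(x: -6)
<== 83
==> arith upend()
<== 1/83
==> arith dock(x: 31/3)
<== -2570/249


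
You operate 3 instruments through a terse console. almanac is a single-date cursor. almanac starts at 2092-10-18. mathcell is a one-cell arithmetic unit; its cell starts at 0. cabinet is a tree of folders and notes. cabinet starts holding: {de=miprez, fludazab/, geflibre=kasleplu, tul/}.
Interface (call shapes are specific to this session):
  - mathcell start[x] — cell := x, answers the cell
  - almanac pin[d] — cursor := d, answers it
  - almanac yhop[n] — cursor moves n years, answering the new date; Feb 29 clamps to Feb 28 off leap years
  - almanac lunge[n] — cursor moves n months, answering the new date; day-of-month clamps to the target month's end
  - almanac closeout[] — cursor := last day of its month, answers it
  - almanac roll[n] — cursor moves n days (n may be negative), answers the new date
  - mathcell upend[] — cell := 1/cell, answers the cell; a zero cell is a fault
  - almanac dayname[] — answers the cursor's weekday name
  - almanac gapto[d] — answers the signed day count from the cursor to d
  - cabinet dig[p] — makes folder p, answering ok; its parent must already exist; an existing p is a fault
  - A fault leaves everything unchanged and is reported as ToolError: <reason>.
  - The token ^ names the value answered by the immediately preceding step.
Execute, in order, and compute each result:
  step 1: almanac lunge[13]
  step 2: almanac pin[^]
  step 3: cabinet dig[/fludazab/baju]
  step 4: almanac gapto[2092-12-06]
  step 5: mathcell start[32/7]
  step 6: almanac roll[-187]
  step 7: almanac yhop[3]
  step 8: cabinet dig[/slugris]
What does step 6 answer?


> almanac lunge n='13'
  2093-11-18
> almanac pin d='^'
  2093-11-18
> cabinet dig p='/fludazab/baju'
  ok
> almanac gapto d='2092-12-06'
  -347
> mathcell start x='32/7'
  32/7
> almanac roll n='-187'
  2093-05-15
> almanac yhop n='3'
  2096-05-15
> cabinet dig p='/slugris'
  ok

Answer: 2093-05-15


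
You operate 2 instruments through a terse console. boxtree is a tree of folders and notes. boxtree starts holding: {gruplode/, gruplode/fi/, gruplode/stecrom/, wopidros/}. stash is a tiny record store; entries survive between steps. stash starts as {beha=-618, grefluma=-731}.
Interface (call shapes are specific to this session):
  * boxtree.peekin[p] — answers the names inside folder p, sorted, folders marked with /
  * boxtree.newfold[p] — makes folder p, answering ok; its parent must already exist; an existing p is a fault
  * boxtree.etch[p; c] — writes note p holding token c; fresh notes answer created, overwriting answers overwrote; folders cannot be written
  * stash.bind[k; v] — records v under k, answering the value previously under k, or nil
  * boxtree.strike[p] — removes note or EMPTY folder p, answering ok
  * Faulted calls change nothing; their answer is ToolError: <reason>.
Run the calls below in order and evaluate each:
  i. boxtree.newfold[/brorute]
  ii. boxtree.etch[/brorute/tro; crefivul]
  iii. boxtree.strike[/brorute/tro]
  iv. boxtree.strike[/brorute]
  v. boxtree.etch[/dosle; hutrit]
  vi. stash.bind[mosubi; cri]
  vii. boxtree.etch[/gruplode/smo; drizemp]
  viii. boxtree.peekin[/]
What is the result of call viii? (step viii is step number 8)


-> boxtree.newfold(p=/brorute)
<- ok
-> boxtree.etch(p=/brorute/tro, c=crefivul)
<- created
-> boxtree.strike(p=/brorute/tro)
<- ok
-> boxtree.strike(p=/brorute)
<- ok
-> boxtree.etch(p=/dosle, c=hutrit)
<- created
-> stash.bind(k=mosubi, v=cri)
<- nil
-> boxtree.etch(p=/gruplode/smo, c=drizemp)
<- created
-> boxtree.peekin(p=/)
<- [dosle, gruplode/, wopidros/]

Answer: [dosle, gruplode/, wopidros/]


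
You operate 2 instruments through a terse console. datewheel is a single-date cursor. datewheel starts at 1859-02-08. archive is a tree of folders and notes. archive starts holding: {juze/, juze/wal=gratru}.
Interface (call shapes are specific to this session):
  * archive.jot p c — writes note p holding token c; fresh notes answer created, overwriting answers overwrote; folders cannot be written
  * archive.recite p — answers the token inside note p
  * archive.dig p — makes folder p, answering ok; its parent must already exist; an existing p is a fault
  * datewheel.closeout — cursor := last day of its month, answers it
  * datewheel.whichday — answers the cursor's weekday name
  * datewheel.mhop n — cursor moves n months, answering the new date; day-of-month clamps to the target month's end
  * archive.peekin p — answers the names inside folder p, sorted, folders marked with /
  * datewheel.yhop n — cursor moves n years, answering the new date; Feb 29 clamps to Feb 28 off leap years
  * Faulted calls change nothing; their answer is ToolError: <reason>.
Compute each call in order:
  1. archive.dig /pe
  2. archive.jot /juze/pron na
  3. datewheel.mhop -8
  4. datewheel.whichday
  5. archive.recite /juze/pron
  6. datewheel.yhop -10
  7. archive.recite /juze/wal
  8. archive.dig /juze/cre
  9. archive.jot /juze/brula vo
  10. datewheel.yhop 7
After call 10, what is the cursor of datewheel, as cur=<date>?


Answer: cur=1855-06-08

Derivation:
I run archive.dig with p→/pe: ok.
I use archive.jot with p→/juze/pron, c→na, yielding created.
I run datewheel.mhop with n→-8, yielding 1858-06-08.
I run datewheel.whichday, and observe Tuesday.
I try archive.recite with p→/juze/pron, and observe na.
I use datewheel.yhop with n→-10, which returns 1848-06-08.
Now I run archive.recite with p→/juze/wal, and observe gratru.
I call archive.dig with p→/juze/cre, which returns ok.
I use archive.jot with p→/juze/brula, c→vo, which returns created.
I call datewheel.yhop with n→7, — result: 1855-06-08.


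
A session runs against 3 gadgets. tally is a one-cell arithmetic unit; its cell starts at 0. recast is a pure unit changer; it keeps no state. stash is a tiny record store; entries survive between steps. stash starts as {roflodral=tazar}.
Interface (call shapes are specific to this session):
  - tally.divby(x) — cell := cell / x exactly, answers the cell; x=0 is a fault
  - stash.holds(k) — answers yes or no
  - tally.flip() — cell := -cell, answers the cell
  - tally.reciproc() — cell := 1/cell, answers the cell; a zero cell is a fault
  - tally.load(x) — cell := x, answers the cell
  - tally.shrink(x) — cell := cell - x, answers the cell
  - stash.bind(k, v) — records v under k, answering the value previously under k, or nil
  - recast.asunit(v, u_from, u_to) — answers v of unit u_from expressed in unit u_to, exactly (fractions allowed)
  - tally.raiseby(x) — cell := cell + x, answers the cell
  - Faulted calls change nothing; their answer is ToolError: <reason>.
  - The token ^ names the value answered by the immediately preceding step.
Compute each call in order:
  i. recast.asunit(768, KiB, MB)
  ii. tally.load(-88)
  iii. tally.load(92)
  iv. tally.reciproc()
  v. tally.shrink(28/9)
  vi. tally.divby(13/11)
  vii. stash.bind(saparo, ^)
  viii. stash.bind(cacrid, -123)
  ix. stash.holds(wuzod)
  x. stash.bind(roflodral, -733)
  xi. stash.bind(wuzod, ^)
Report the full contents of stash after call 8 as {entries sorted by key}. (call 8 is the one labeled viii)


Answer: {cacrid=-123, roflodral=tazar, saparo=-28237/10764}

Derivation:
I use recast.asunit on 768, KiB, MB, → 12288/15625.
I run tally.load on -88, — result: -88.
Calling tally.load on 92, and observe 92.
Next I call tally.reciproc, which returns 1/92.
Then tally.shrink on 28/9, yielding -2567/828.
Now I run tally.divby on 13/11, and get -28237/10764.
Now I run stash.bind on saparo, ^, and observe nil.
Calling stash.bind on cacrid, -123, and get nil.
I run stash.holds on wuzod, giving no.
Invoking stash.bind on roflodral, -733, and see tazar.
Calling stash.bind on wuzod, ^, and see nil.


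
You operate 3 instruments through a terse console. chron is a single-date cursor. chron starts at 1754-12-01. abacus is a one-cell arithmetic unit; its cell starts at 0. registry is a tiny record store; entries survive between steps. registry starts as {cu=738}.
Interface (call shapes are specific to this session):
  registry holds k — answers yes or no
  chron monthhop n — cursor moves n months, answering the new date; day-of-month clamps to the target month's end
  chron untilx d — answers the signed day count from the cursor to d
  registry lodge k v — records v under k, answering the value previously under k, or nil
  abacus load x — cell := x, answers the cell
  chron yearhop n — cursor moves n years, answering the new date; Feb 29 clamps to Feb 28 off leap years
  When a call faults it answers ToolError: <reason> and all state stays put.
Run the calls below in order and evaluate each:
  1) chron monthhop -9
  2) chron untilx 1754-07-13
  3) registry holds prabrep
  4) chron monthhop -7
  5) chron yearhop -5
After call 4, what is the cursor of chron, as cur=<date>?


Answer: cur=1753-08-01

Derivation:
Using chron monthhop on n→-9, which returns 1754-03-01.
I use chron untilx on d→1754-07-13, and see 134.
I use registry holds on k→prabrep, — result: no.
I use chron monthhop on n→-7, yielding 1753-08-01.
Using chron yearhop on n→-5, → 1748-08-01.


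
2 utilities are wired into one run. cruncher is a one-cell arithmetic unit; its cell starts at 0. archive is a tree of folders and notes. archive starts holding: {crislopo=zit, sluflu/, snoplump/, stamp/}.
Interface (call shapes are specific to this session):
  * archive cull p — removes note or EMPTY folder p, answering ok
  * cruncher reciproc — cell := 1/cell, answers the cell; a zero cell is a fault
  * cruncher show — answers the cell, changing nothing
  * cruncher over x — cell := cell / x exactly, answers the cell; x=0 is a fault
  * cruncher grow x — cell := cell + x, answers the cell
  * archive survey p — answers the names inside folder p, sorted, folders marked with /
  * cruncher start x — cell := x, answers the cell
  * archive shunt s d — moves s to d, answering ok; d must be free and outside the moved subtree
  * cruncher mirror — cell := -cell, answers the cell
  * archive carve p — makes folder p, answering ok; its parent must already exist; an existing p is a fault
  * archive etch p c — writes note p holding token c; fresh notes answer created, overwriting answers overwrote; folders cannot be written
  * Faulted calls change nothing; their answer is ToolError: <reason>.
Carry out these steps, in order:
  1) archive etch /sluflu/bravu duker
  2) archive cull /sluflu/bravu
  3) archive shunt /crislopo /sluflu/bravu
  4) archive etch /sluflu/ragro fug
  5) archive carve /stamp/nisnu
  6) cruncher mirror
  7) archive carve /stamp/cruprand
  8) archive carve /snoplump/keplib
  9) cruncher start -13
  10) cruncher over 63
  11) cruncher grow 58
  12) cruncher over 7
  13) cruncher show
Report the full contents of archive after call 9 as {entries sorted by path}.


Answer: {sluflu/, sluflu/bravu=zit, sluflu/ragro=fug, snoplump/, snoplump/keplib/, stamp/, stamp/cruprand/, stamp/nisnu/}

Derivation:
Act: archive etch[p=/sluflu/bravu; c=duker]
Obs: created
Act: archive cull[p=/sluflu/bravu]
Obs: ok
Act: archive shunt[s=/crislopo; d=/sluflu/bravu]
Obs: ok
Act: archive etch[p=/sluflu/ragro; c=fug]
Obs: created
Act: archive carve[p=/stamp/nisnu]
Obs: ok
Act: cruncher mirror[]
Obs: 0
Act: archive carve[p=/stamp/cruprand]
Obs: ok
Act: archive carve[p=/snoplump/keplib]
Obs: ok
Act: cruncher start[x=-13]
Obs: -13
Act: cruncher over[x=63]
Obs: -13/63
Act: cruncher grow[x=58]
Obs: 3641/63
Act: cruncher over[x=7]
Obs: 3641/441
Act: cruncher show[]
Obs: 3641/441


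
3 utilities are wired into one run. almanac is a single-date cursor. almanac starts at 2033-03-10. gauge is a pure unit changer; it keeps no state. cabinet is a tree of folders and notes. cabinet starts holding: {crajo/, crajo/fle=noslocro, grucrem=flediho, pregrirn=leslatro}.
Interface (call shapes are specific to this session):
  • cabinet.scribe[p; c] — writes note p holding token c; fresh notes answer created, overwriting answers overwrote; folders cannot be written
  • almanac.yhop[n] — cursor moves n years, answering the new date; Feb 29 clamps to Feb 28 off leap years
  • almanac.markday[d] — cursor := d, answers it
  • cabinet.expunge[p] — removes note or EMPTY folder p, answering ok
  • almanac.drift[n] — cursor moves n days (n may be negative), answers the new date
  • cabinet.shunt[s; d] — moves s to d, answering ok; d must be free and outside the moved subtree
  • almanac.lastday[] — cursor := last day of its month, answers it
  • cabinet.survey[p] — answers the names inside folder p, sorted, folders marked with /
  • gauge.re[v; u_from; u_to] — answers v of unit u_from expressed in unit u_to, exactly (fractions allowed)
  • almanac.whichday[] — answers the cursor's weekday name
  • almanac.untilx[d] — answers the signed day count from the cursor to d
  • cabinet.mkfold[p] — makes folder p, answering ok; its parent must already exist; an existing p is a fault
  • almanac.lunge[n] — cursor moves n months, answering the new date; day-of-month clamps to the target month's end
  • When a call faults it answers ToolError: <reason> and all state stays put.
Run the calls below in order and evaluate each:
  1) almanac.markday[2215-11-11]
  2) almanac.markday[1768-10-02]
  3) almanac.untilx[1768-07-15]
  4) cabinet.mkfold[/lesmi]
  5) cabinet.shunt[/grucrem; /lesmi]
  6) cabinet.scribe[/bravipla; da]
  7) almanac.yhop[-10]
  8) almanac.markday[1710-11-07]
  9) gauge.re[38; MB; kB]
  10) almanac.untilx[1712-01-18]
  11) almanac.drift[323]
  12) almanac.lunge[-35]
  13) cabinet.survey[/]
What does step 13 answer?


Answer: [bravipla, crajo/, grucrem, lesmi/, pregrirn]

Derivation:
Step: almanac.markday[d='2215-11-11']
Result: 2215-11-11
Step: almanac.markday[d='1768-10-02']
Result: 1768-10-02
Step: almanac.untilx[d='1768-07-15']
Result: -79
Step: cabinet.mkfold[p='/lesmi']
Result: ok
Step: cabinet.shunt[s='/grucrem'; d='/lesmi']
Result: ToolError: exists
Step: cabinet.scribe[p='/bravipla'; c='da']
Result: created
Step: almanac.yhop[n='-10']
Result: 1758-10-02
Step: almanac.markday[d='1710-11-07']
Result: 1710-11-07
Step: gauge.re[v='38'; u_from='MB'; u_to='kB']
Result: 38000
Step: almanac.untilx[d='1712-01-18']
Result: 437
Step: almanac.drift[n='323']
Result: 1711-09-26
Step: almanac.lunge[n='-35']
Result: 1708-10-26
Step: cabinet.survey[p='/']
Result: [bravipla, crajo/, grucrem, lesmi/, pregrirn]


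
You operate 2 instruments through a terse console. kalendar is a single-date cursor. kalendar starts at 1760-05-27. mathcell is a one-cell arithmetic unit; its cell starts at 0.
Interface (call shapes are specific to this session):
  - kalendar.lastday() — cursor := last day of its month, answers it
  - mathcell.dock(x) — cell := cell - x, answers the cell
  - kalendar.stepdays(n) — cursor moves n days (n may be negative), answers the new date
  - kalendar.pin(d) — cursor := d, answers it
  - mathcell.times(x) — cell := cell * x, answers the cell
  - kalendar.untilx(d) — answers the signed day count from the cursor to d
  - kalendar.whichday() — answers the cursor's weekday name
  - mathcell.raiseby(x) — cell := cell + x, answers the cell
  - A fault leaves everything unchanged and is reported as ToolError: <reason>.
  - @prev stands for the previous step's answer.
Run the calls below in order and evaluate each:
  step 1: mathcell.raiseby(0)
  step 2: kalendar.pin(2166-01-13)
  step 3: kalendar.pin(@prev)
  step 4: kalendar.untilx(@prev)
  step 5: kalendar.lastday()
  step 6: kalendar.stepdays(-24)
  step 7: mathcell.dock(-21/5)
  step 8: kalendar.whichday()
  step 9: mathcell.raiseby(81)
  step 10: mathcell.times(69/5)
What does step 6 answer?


// raiseby(x='0') => 0
// pin(d='2166-01-13') => 2166-01-13
// pin(d='@prev') => 2166-01-13
// untilx(d='@prev') => 0
// lastday() => 2166-01-31
// stepdays(n='-24') => 2166-01-07
// dock(x='-21/5') => 21/5
// whichday() => Tuesday
// raiseby(x='81') => 426/5
// times(x='69/5') => 29394/25

Answer: 2166-01-07


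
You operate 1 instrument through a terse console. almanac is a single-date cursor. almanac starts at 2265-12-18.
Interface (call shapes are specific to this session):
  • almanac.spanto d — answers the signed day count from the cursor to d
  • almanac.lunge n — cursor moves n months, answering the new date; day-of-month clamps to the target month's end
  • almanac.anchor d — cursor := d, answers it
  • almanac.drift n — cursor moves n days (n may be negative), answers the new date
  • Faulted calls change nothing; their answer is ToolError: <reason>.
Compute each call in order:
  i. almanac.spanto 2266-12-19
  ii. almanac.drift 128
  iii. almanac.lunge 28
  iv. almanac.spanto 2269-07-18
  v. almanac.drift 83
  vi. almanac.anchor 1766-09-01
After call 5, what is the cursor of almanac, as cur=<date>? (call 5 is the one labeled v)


> almanac.spanto d='2266-12-19'
  366
> almanac.drift n='128'
  2266-04-25
> almanac.lunge n='28'
  2268-08-25
> almanac.spanto d='2269-07-18'
  327
> almanac.drift n='83'
  2268-11-16
> almanac.anchor d='1766-09-01'
  1766-09-01

Answer: cur=2268-11-16


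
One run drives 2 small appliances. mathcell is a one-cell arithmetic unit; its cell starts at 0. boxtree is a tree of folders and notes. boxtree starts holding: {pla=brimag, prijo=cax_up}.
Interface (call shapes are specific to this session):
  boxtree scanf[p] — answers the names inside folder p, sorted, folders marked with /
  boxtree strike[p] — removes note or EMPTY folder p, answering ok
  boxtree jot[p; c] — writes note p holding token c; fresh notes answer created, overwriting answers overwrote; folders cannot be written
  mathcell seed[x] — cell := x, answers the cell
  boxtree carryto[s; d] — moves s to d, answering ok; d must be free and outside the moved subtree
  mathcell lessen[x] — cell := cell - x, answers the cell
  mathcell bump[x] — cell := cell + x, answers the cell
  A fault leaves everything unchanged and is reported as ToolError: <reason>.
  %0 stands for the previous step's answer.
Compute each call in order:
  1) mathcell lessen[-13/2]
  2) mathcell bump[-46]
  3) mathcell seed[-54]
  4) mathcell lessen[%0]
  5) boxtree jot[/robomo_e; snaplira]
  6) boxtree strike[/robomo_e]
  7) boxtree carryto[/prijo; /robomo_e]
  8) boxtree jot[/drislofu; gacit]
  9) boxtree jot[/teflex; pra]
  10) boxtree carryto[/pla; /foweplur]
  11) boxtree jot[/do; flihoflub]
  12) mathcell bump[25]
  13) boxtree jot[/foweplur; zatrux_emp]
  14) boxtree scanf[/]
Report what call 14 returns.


% 1. mathcell lessen(-13/2) ~> 13/2
% 2. mathcell bump(-46) ~> -79/2
% 3. mathcell seed(-54) ~> -54
% 4. mathcell lessen(%0) ~> 0
% 5. boxtree jot(/robomo_e, snaplira) ~> created
% 6. boxtree strike(/robomo_e) ~> ok
% 7. boxtree carryto(/prijo, /robomo_e) ~> ok
% 8. boxtree jot(/drislofu, gacit) ~> created
% 9. boxtree jot(/teflex, pra) ~> created
% 10. boxtree carryto(/pla, /foweplur) ~> ok
% 11. boxtree jot(/do, flihoflub) ~> created
% 12. mathcell bump(25) ~> 25
% 13. boxtree jot(/foweplur, zatrux_emp) ~> overwrote
% 14. boxtree scanf(/) ~> [do, drislofu, foweplur, robomo_e, teflex]

Answer: [do, drislofu, foweplur, robomo_e, teflex]
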